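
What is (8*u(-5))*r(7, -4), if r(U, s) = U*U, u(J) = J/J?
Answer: 392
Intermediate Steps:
u(J) = 1
r(U, s) = U²
(8*u(-5))*r(7, -4) = (8*1)*7² = 8*49 = 392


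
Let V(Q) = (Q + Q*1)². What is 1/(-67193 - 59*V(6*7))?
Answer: -1/483497 ≈ -2.0683e-6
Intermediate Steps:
V(Q) = 4*Q² (V(Q) = (Q + Q)² = (2*Q)² = 4*Q²)
1/(-67193 - 59*V(6*7)) = 1/(-67193 - 236*(6*7)²) = 1/(-67193 - 236*42²) = 1/(-67193 - 236*1764) = 1/(-67193 - 59*7056) = 1/(-67193 - 416304) = 1/(-483497) = -1/483497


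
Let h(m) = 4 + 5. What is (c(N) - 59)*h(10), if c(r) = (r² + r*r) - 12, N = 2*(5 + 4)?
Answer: 5193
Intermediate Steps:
h(m) = 9
N = 18 (N = 2*9 = 18)
c(r) = -12 + 2*r² (c(r) = (r² + r²) - 12 = 2*r² - 12 = -12 + 2*r²)
(c(N) - 59)*h(10) = ((-12 + 2*18²) - 59)*9 = ((-12 + 2*324) - 59)*9 = ((-12 + 648) - 59)*9 = (636 - 59)*9 = 577*9 = 5193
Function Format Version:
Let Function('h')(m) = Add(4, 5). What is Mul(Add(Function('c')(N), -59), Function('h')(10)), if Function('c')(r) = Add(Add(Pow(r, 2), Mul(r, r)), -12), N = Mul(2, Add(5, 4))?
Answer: 5193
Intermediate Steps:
Function('h')(m) = 9
N = 18 (N = Mul(2, 9) = 18)
Function('c')(r) = Add(-12, Mul(2, Pow(r, 2))) (Function('c')(r) = Add(Add(Pow(r, 2), Pow(r, 2)), -12) = Add(Mul(2, Pow(r, 2)), -12) = Add(-12, Mul(2, Pow(r, 2))))
Mul(Add(Function('c')(N), -59), Function('h')(10)) = Mul(Add(Add(-12, Mul(2, Pow(18, 2))), -59), 9) = Mul(Add(Add(-12, Mul(2, 324)), -59), 9) = Mul(Add(Add(-12, 648), -59), 9) = Mul(Add(636, -59), 9) = Mul(577, 9) = 5193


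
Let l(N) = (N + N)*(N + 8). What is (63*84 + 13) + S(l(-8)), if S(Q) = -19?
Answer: 5286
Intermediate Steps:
l(N) = 2*N*(8 + N) (l(N) = (2*N)*(8 + N) = 2*N*(8 + N))
(63*84 + 13) + S(l(-8)) = (63*84 + 13) - 19 = (5292 + 13) - 19 = 5305 - 19 = 5286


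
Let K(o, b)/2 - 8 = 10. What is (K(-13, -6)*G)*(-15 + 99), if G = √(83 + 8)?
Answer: 3024*√91 ≈ 28847.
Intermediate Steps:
K(o, b) = 36 (K(o, b) = 16 + 2*10 = 16 + 20 = 36)
G = √91 ≈ 9.5394
(K(-13, -6)*G)*(-15 + 99) = (36*√91)*(-15 + 99) = (36*√91)*84 = 3024*√91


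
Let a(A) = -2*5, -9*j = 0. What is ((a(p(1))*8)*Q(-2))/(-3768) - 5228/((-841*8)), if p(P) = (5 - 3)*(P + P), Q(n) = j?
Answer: 1307/1682 ≈ 0.77705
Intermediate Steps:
j = 0 (j = -1/9*0 = 0)
Q(n) = 0
p(P) = 4*P (p(P) = 2*(2*P) = 4*P)
a(A) = -10
((a(p(1))*8)*Q(-2))/(-3768) - 5228/((-841*8)) = (-10*8*0)/(-3768) - 5228/((-841*8)) = -80*0*(-1/3768) - 5228/(-6728) = 0*(-1/3768) - 5228*(-1/6728) = 0 + 1307/1682 = 1307/1682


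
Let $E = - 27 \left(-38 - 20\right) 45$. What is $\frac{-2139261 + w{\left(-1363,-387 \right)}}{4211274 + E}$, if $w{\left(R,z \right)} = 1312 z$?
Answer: $- \frac{882335}{1427248} \approx -0.61821$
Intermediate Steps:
$E = 70470$ ($E = - 27 \left(-38 - 20\right) 45 = \left(-27\right) \left(-58\right) 45 = 1566 \cdot 45 = 70470$)
$\frac{-2139261 + w{\left(-1363,-387 \right)}}{4211274 + E} = \frac{-2139261 + 1312 \left(-387\right)}{4211274 + 70470} = \frac{-2139261 - 507744}{4281744} = \left(-2647005\right) \frac{1}{4281744} = - \frac{882335}{1427248}$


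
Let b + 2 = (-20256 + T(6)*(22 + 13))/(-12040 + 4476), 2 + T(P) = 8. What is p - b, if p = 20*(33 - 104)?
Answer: -5372899/3782 ≈ -1420.7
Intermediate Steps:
p = -1420 (p = 20*(-71) = -1420)
T(P) = 6 (T(P) = -2 + 8 = 6)
b = 2459/3782 (b = -2 + (-20256 + 6*(22 + 13))/(-12040 + 4476) = -2 + (-20256 + 6*35)/(-7564) = -2 + (-20256 + 210)*(-1/7564) = -2 - 20046*(-1/7564) = -2 + 10023/3782 = 2459/3782 ≈ 0.65018)
p - b = -1420 - 1*2459/3782 = -1420 - 2459/3782 = -5372899/3782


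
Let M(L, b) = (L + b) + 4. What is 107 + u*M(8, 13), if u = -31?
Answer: -668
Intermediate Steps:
M(L, b) = 4 + L + b
107 + u*M(8, 13) = 107 - 31*(4 + 8 + 13) = 107 - 31*25 = 107 - 775 = -668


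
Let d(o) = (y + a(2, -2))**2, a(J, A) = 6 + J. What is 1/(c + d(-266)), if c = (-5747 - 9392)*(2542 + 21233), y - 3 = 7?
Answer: -1/359929401 ≈ -2.7783e-9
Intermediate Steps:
y = 10 (y = 3 + 7 = 10)
d(o) = 324 (d(o) = (10 + (6 + 2))**2 = (10 + 8)**2 = 18**2 = 324)
c = -359929725 (c = -15139*23775 = -359929725)
1/(c + d(-266)) = 1/(-359929725 + 324) = 1/(-359929401) = -1/359929401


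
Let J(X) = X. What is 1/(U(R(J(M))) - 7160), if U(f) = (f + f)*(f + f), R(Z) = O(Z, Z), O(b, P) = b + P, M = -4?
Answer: -1/6904 ≈ -0.00014484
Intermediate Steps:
O(b, P) = P + b
R(Z) = 2*Z (R(Z) = Z + Z = 2*Z)
U(f) = 4*f**2 (U(f) = (2*f)*(2*f) = 4*f**2)
1/(U(R(J(M))) - 7160) = 1/(4*(2*(-4))**2 - 7160) = 1/(4*(-8)**2 - 7160) = 1/(4*64 - 7160) = 1/(256 - 7160) = 1/(-6904) = -1/6904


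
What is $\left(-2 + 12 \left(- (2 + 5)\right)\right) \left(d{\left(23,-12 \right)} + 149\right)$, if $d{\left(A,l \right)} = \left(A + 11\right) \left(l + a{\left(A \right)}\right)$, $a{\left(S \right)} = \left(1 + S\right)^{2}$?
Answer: $-1661950$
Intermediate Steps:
$d{\left(A,l \right)} = \left(11 + A\right) \left(l + \left(1 + A\right)^{2}\right)$ ($d{\left(A,l \right)} = \left(A + 11\right) \left(l + \left(1 + A\right)^{2}\right) = \left(11 + A\right) \left(l + \left(1 + A\right)^{2}\right)$)
$\left(-2 + 12 \left(- (2 + 5)\right)\right) \left(d{\left(23,-12 \right)} + 149\right) = \left(-2 + 12 \left(- (2 + 5)\right)\right) \left(\left(11 \left(-12\right) + 11 \left(1 + 23\right)^{2} + 23 \left(-12\right) + 23 \left(1 + 23\right)^{2}\right) + 149\right) = \left(-2 + 12 \left(\left(-1\right) 7\right)\right) \left(\left(-132 + 11 \cdot 24^{2} - 276 + 23 \cdot 24^{2}\right) + 149\right) = \left(-2 + 12 \left(-7\right)\right) \left(\left(-132 + 11 \cdot 576 - 276 + 23 \cdot 576\right) + 149\right) = \left(-2 - 84\right) \left(\left(-132 + 6336 - 276 + 13248\right) + 149\right) = - 86 \left(19176 + 149\right) = \left(-86\right) 19325 = -1661950$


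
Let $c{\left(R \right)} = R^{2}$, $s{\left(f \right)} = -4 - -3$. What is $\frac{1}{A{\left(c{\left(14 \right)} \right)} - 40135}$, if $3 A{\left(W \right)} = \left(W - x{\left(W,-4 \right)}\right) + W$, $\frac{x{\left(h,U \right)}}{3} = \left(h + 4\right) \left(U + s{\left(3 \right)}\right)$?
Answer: $- \frac{3}{117013} \approx -2.5638 \cdot 10^{-5}$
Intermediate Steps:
$s{\left(f \right)} = -1$ ($s{\left(f \right)} = -4 + 3 = -1$)
$x{\left(h,U \right)} = 3 \left(-1 + U\right) \left(4 + h\right)$ ($x{\left(h,U \right)} = 3 \left(h + 4\right) \left(U - 1\right) = 3 \left(4 + h\right) \left(-1 + U\right) = 3 \left(-1 + U\right) \left(4 + h\right)$)
$A{\left(W \right)} = 20 + \frac{17 W}{3}$ ($A{\left(W \right)} = \frac{\left(W - \left(-12 - 3 W + 12 \left(-4\right) + 3 \left(-4\right) W\right)\right) + W}{3} = \frac{\left(W - \left(-12 - 3 W - 48 - 12 W\right)\right) + W}{3} = \frac{\left(W - \left(-60 - 15 W\right)\right) + W}{3} = \frac{\left(W + \left(60 + 15 W\right)\right) + W}{3} = \frac{\left(60 + 16 W\right) + W}{3} = \frac{60 + 17 W}{3} = 20 + \frac{17 W}{3}$)
$\frac{1}{A{\left(c{\left(14 \right)} \right)} - 40135} = \frac{1}{\left(20 + \frac{17 \cdot 14^{2}}{3}\right) - 40135} = \frac{1}{\left(20 + \frac{17}{3} \cdot 196\right) - 40135} = \frac{1}{\left(20 + \frac{3332}{3}\right) - 40135} = \frac{1}{\frac{3392}{3} - 40135} = \frac{1}{- \frac{117013}{3}} = - \frac{3}{117013}$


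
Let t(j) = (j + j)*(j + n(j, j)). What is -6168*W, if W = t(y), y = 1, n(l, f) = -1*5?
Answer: 49344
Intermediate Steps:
n(l, f) = -5
t(j) = 2*j*(-5 + j) (t(j) = (j + j)*(j - 5) = (2*j)*(-5 + j) = 2*j*(-5 + j))
W = -8 (W = 2*1*(-5 + 1) = 2*1*(-4) = -8)
-6168*W = -6168*(-8) = 49344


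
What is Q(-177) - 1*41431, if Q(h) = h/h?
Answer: -41430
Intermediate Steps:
Q(h) = 1
Q(-177) - 1*41431 = 1 - 1*41431 = 1 - 41431 = -41430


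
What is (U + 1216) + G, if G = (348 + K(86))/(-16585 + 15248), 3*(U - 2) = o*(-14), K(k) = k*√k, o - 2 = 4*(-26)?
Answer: 2264530/1337 - 86*√86/1337 ≈ 1693.1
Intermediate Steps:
o = -102 (o = 2 + 4*(-26) = 2 - 104 = -102)
K(k) = k^(3/2)
U = 478 (U = 2 + (-102*(-14))/3 = 2 + (⅓)*1428 = 2 + 476 = 478)
G = -348/1337 - 86*√86/1337 (G = (348 + 86^(3/2))/(-16585 + 15248) = (348 + 86*√86)/(-1337) = (348 + 86*√86)*(-1/1337) = -348/1337 - 86*√86/1337 ≈ -0.85679)
(U + 1216) + G = (478 + 1216) + (-348/1337 - 86*√86/1337) = 1694 + (-348/1337 - 86*√86/1337) = 2264530/1337 - 86*√86/1337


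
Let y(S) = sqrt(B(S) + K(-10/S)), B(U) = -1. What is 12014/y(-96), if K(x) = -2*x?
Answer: -24028*I*sqrt(174)/29 ≈ -10929.0*I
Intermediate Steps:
y(S) = sqrt(-1 + 20/S) (y(S) = sqrt(-1 - (-20)/S) = sqrt(-1 + 20/S))
12014/y(-96) = 12014/(sqrt((20 - 1*(-96))/(-96))) = 12014/(sqrt(-(20 + 96)/96)) = 12014/(sqrt(-1/96*116)) = 12014/(sqrt(-29/24)) = 12014/((I*sqrt(174)/12)) = 12014*(-2*I*sqrt(174)/29) = -24028*I*sqrt(174)/29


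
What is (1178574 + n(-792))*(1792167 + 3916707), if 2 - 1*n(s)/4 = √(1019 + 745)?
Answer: 6727417045836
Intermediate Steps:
n(s) = -160 (n(s) = 8 - 4*√(1019 + 745) = 8 - 4*√1764 = 8 - 4*42 = 8 - 168 = -160)
(1178574 + n(-792))*(1792167 + 3916707) = (1178574 - 160)*(1792167 + 3916707) = 1178414*5708874 = 6727417045836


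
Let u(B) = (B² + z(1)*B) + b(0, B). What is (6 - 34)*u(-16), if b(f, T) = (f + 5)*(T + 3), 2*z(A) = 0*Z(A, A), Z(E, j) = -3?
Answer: -5348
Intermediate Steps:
z(A) = 0 (z(A) = (0*(-3))/2 = (½)*0 = 0)
b(f, T) = (3 + T)*(5 + f) (b(f, T) = (5 + f)*(3 + T) = (3 + T)*(5 + f))
u(B) = 15 + B² + 5*B (u(B) = (B² + 0*B) + (15 + 3*0 + 5*B + B*0) = (B² + 0) + (15 + 0 + 5*B + 0) = B² + (15 + 5*B) = 15 + B² + 5*B)
(6 - 34)*u(-16) = (6 - 34)*(15 + (-16)² + 5*(-16)) = -28*(15 + 256 - 80) = -28*191 = -5348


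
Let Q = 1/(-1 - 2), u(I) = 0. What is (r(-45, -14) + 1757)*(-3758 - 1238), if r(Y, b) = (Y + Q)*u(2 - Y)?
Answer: -8777972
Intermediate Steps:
Q = -⅓ (Q = 1/(-3) = -⅓ ≈ -0.33333)
r(Y, b) = 0 (r(Y, b) = (Y - ⅓)*0 = (-⅓ + Y)*0 = 0)
(r(-45, -14) + 1757)*(-3758 - 1238) = (0 + 1757)*(-3758 - 1238) = 1757*(-4996) = -8777972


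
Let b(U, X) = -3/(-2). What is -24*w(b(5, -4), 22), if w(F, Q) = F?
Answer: -36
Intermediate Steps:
b(U, X) = 3/2 (b(U, X) = -3*(-½) = 3/2)
-24*w(b(5, -4), 22) = -24*3/2 = -36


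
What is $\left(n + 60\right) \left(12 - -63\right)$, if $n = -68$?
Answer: $-600$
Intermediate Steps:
$\left(n + 60\right) \left(12 - -63\right) = \left(-68 + 60\right) \left(12 - -63\right) = - 8 \left(12 + 63\right) = \left(-8\right) 75 = -600$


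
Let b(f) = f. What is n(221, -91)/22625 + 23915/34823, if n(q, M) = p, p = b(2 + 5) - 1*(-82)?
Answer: 544176122/787870375 ≈ 0.69069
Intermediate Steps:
p = 89 (p = (2 + 5) - 1*(-82) = 7 + 82 = 89)
n(q, M) = 89
n(221, -91)/22625 + 23915/34823 = 89/22625 + 23915/34823 = 544176122/787870375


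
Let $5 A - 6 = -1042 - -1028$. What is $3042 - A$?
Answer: $\frac{15218}{5} \approx 3043.6$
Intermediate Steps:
$A = - \frac{8}{5}$ ($A = \frac{6}{5} + \frac{-1042 - -1028}{5} = \frac{6}{5} + \frac{-1042 + 1028}{5} = \frac{6}{5} + \frac{1}{5} \left(-14\right) = \frac{6}{5} - \frac{14}{5} = - \frac{8}{5} \approx -1.6$)
$3042 - A = 3042 - - \frac{8}{5} = 3042 + \frac{8}{5} = \frac{15218}{5}$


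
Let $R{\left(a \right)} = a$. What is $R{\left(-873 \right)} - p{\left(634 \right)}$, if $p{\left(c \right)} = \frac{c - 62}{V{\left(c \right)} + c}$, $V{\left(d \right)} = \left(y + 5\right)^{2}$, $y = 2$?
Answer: $- \frac{596831}{683} \approx -873.84$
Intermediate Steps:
$V{\left(d \right)} = 49$ ($V{\left(d \right)} = \left(2 + 5\right)^{2} = 7^{2} = 49$)
$p{\left(c \right)} = \frac{-62 + c}{49 + c}$ ($p{\left(c \right)} = \frac{c - 62}{49 + c} = \frac{-62 + c}{49 + c}$)
$R{\left(-873 \right)} - p{\left(634 \right)} = -873 - \frac{-62 + 634}{49 + 634} = -873 - \frac{1}{683} \cdot 572 = -873 - \frac{572}{683} = - \frac{596831}{683}$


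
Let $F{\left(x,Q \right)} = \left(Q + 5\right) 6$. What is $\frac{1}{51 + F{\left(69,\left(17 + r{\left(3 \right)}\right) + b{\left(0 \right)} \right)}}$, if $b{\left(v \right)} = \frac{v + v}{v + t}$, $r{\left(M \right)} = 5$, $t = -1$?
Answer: $\frac{1}{213} \approx 0.0046948$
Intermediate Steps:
$b{\left(v \right)} = \frac{2 v}{-1 + v}$ ($b{\left(v \right)} = \frac{v + v}{v - 1} = \frac{2 v}{-1 + v}$)
$F{\left(x,Q \right)} = 30 + 6 Q$ ($F{\left(x,Q \right)} = \left(5 + Q\right) 6 = 30 + 6 Q$)
$\frac{1}{51 + F{\left(69,\left(17 + r{\left(3 \right)}\right) + b{\left(0 \right)} \right)}} = \frac{1}{51 + \left(30 + 6 \left(\left(17 + 5\right) + 2 \cdot 0 \frac{1}{-1 + 0}\right)\right)} = \frac{1}{51 + \left(30 + 6 \left(22 + 2 \cdot 0 \frac{1}{-1}\right)\right)} = \frac{1}{51 + \left(30 + 6 \left(22 + 2 \cdot 0 \left(-1\right)\right)\right)} = \frac{1}{51 + \left(30 + 6 \left(22 + 0\right)\right)} = \frac{1}{51 + \left(30 + 6 \cdot 22\right)} = \frac{1}{51 + \left(30 + 132\right)} = \frac{1}{51 + 162} = \frac{1}{213}$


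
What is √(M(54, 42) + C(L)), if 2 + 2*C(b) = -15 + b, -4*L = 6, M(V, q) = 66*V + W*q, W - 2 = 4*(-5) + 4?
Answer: √11867/2 ≈ 54.468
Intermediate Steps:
W = -14 (W = 2 + (4*(-5) + 4) = 2 + (-20 + 4) = 2 - 16 = -14)
M(V, q) = -14*q + 66*V (M(V, q) = 66*V - 14*q = -14*q + 66*V)
L = -3/2 (L = -¼*6 = -3/2 ≈ -1.5000)
C(b) = -17/2 + b/2 (C(b) = -1 + (-15 + b)/2 = -1 + (-15/2 + b/2) = -17/2 + b/2)
√(M(54, 42) + C(L)) = √((-14*42 + 66*54) + (-17/2 + (½)*(-3/2))) = √((-588 + 3564) + (-17/2 - ¾)) = √(2976 - 37/4) = √(11867/4) = √11867/2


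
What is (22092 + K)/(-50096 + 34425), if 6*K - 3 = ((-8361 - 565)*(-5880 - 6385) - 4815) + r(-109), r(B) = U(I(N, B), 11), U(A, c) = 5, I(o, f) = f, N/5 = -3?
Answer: -36535045/31342 ≈ -1165.7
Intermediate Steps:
N = -15 (N = 5*(-3) = -15)
r(B) = 5
K = 36490861/2 (K = ½ + (((-8361 - 565)*(-5880 - 6385) - 4815) + 5)/6 = ½ + ((-8926*(-12265) - 4815) + 5)/6 = ½ + ((109477390 - 4815) + 5)/6 = ½ + (109472575 + 5)/6 = ½ + (⅙)*109472580 = ½ + 18245430 = 36490861/2 ≈ 1.8245e+7)
(22092 + K)/(-50096 + 34425) = (22092 + 36490861/2)/(-50096 + 34425) = (36535045/2)/(-15671) = (36535045/2)*(-1/15671) = -36535045/31342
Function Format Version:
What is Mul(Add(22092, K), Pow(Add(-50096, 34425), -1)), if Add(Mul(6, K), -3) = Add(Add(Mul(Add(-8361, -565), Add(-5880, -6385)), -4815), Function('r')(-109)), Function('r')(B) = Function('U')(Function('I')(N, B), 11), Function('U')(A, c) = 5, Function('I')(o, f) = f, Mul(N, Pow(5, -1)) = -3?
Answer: Rational(-36535045, 31342) ≈ -1165.7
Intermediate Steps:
N = -15 (N = Mul(5, -3) = -15)
Function('r')(B) = 5
K = Rational(36490861, 2) (K = Add(Rational(1, 2), Mul(Rational(1, 6), Add(Add(Mul(Add(-8361, -565), Add(-5880, -6385)), -4815), 5))) = Add(Rational(1, 2), Mul(Rational(1, 6), Add(Add(Mul(-8926, -12265), -4815), 5))) = Add(Rational(1, 2), Mul(Rational(1, 6), Add(Add(109477390, -4815), 5))) = Add(Rational(1, 2), Mul(Rational(1, 6), Add(109472575, 5))) = Add(Rational(1, 2), Mul(Rational(1, 6), 109472580)) = Add(Rational(1, 2), 18245430) = Rational(36490861, 2) ≈ 1.8245e+7)
Mul(Add(22092, K), Pow(Add(-50096, 34425), -1)) = Mul(Add(22092, Rational(36490861, 2)), Pow(Add(-50096, 34425), -1)) = Mul(Rational(36535045, 2), Pow(-15671, -1)) = Mul(Rational(36535045, 2), Rational(-1, 15671)) = Rational(-36535045, 31342)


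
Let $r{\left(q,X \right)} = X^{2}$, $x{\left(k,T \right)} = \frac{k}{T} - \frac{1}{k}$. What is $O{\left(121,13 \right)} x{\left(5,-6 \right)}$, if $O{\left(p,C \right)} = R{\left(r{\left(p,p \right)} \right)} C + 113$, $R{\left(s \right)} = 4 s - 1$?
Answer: $- \frac{11802196}{15} \approx -7.8681 \cdot 10^{5}$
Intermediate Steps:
$x{\left(k,T \right)} = - \frac{1}{k} + \frac{k}{T}$
$R{\left(s \right)} = -1 + 4 s$
$O{\left(p,C \right)} = 113 + C \left(-1 + 4 p^{2}\right)$ ($O{\left(p,C \right)} = \left(-1 + 4 p^{2}\right) C + 113 = C \left(-1 + 4 p^{2}\right) + 113 = 113 + C \left(-1 + 4 p^{2}\right)$)
$O{\left(121,13 \right)} x{\left(5,-6 \right)} = \left(113 + 13 \left(-1 + 4 \cdot 121^{2}\right)\right) \left(- \frac{1}{5} + \frac{5}{-6}\right) = \left(113 + 13 \left(-1 + 4 \cdot 14641\right)\right) \left(\left(-1\right) \frac{1}{5} + 5 \left(- \frac{1}{6}\right)\right) = \left(113 + 13 \left(-1 + 58564\right)\right) \left(- \frac{1}{5} - \frac{5}{6}\right) = \left(113 + 13 \cdot 58563\right) \left(- \frac{31}{30}\right) = \left(113 + 761319\right) \left(- \frac{31}{30}\right) = 761432 \left(- \frac{31}{30}\right) = - \frac{11802196}{15}$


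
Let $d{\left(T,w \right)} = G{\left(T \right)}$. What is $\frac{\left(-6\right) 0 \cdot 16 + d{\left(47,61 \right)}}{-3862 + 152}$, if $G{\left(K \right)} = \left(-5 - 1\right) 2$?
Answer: $\frac{6}{1855} \approx 0.0032345$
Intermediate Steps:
$G{\left(K \right)} = -12$ ($G{\left(K \right)} = \left(-6\right) 2 = -12$)
$d{\left(T,w \right)} = -12$
$\frac{\left(-6\right) 0 \cdot 16 + d{\left(47,61 \right)}}{-3862 + 152} = \frac{\left(-6\right) 0 \cdot 16 - 12}{-3862 + 152} = \frac{0 \cdot 16 - 12}{-3710} = \left(0 - 12\right) \left(- \frac{1}{3710}\right) = \left(-12\right) \left(- \frac{1}{3710}\right) = \frac{6}{1855}$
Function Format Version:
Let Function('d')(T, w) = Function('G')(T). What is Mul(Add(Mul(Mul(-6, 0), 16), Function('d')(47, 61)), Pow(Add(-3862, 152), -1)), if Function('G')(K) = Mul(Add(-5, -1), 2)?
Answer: Rational(6, 1855) ≈ 0.0032345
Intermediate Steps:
Function('G')(K) = -12 (Function('G')(K) = Mul(-6, 2) = -12)
Function('d')(T, w) = -12
Mul(Add(Mul(Mul(-6, 0), 16), Function('d')(47, 61)), Pow(Add(-3862, 152), -1)) = Mul(Add(Mul(Mul(-6, 0), 16), -12), Pow(Add(-3862, 152), -1)) = Mul(Add(Mul(0, 16), -12), Pow(-3710, -1)) = Mul(Add(0, -12), Rational(-1, 3710)) = Mul(-12, Rational(-1, 3710)) = Rational(6, 1855)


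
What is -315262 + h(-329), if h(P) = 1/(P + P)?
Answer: -207442397/658 ≈ -3.1526e+5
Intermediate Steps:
h(P) = 1/(2*P)
-315262 + h(-329) = -315262 + (1/2)/(-329) = -315262 + (1/2)*(-1/329) = -315262 - 1/658 = -207442397/658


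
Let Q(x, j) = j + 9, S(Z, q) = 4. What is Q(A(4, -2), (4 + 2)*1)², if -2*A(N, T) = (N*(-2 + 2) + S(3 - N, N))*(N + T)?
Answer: 225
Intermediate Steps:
A(N, T) = -2*N - 2*T (A(N, T) = -(N*(-2 + 2) + 4)*(N + T)/2 = -(N*0 + 4)*(N + T)/2 = -(0 + 4)*(N + T)/2 = -2*(N + T) = -(4*N + 4*T)/2 = -2*N - 2*T)
Q(x, j) = 9 + j
Q(A(4, -2), (4 + 2)*1)² = (9 + (4 + 2)*1)² = (9 + 6*1)² = (9 + 6)² = 15² = 225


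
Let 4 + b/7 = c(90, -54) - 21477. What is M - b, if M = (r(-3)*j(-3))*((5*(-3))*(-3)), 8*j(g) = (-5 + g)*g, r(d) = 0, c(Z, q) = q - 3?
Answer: 150766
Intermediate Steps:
c(Z, q) = -3 + q
j(g) = g*(-5 + g)/8 (j(g) = ((-5 + g)*g)/8 = (g*(-5 + g))/8 = g*(-5 + g)/8)
M = 0 (M = (0*((1/8)*(-3)*(-5 - 3)))*((5*(-3))*(-3)) = (0*((1/8)*(-3)*(-8)))*(-15*(-3)) = (0*3)*45 = 0*45 = 0)
b = -150766 (b = -28 + 7*((-3 - 54) - 21477) = -28 + 7*(-57 - 21477) = -28 + 7*(-21534) = -28 - 150738 = -150766)
M - b = 0 - 1*(-150766) = 0 + 150766 = 150766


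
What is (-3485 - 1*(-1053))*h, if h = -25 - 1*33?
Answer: 141056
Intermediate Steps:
h = -58 (h = -25 - 33 = -58)
(-3485 - 1*(-1053))*h = (-3485 - 1*(-1053))*(-58) = (-3485 + 1053)*(-58) = -2432*(-58) = 141056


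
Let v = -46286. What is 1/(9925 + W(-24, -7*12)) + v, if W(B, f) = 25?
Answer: -460545699/9950 ≈ -46286.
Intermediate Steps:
1/(9925 + W(-24, -7*12)) + v = 1/(9925 + 25) - 46286 = 1/9950 - 46286 = -460545699/9950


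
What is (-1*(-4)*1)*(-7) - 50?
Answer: -78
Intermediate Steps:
(-1*(-4)*1)*(-7) - 50 = (4*1)*(-7) - 50 = 4*(-7) - 50 = -28 - 50 = -78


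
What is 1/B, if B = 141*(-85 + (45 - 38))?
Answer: -1/10998 ≈ -9.0926e-5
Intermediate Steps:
B = -10998 (B = 141*(-85 + 7) = 141*(-78) = -10998)
1/B = 1/(-10998) = -1/10998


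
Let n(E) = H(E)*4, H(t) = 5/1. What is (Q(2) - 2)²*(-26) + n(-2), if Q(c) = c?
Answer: 20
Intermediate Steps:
H(t) = 5 (H(t) = 5*1 = 5)
n(E) = 20 (n(E) = 5*4 = 20)
(Q(2) - 2)²*(-26) + n(-2) = (2 - 2)²*(-26) + 20 = 0²*(-26) + 20 = 0*(-26) + 20 = 0 + 20 = 20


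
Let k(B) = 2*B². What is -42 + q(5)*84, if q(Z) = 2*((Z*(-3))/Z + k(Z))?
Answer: 7854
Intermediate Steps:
q(Z) = -6 + 4*Z² (q(Z) = 2*((Z*(-3))/Z + 2*Z²) = 2*((-3*Z)/Z + 2*Z²) = 2*(-3 + 2*Z²) = -6 + 4*Z²)
-42 + q(5)*84 = -42 + (-6 + 4*5²)*84 = -42 + (-6 + 4*25)*84 = -42 + (-6 + 100)*84 = -42 + 94*84 = -42 + 7896 = 7854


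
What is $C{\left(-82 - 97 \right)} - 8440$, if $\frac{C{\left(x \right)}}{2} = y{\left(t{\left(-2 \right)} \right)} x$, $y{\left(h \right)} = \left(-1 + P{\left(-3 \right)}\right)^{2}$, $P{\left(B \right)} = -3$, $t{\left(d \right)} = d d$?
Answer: $-14168$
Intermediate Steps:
$t{\left(d \right)} = d^{2}$
$y{\left(h \right)} = 16$ ($y{\left(h \right)} = \left(-1 - 3\right)^{2} = \left(-4\right)^{2} = 16$)
$C{\left(x \right)} = 32 x$ ($C{\left(x \right)} = 2 \cdot 16 x = 32 x$)
$C{\left(-82 - 97 \right)} - 8440 = 32 \left(-82 - 97\right) - 8440 = 32 \left(-179\right) - 8440 = -5728 - 8440 = -14168$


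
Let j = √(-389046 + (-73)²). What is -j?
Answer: -I*√383717 ≈ -619.45*I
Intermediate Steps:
j = I*√383717 (j = √(-389046 + 5329) = √(-383717) = I*√383717 ≈ 619.45*I)
-j = -I*√383717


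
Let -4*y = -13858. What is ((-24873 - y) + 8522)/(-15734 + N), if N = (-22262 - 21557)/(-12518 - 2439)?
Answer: 592760867/470579238 ≈ 1.2596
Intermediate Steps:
y = 6929/2 (y = -¼*(-13858) = 6929/2 ≈ 3464.5)
N = 43819/14957 (N = -43819/(-14957) = -43819*(-1/14957) = 43819/14957 ≈ 2.9297)
((-24873 - y) + 8522)/(-15734 + N) = ((-24873 - 1*6929/2) + 8522)/(-15734 + 43819/14957) = ((-24873 - 6929/2) + 8522)/(-235289619/14957) = (-56675/2 + 8522)*(-14957/235289619) = -39631/2*(-14957/235289619) = 592760867/470579238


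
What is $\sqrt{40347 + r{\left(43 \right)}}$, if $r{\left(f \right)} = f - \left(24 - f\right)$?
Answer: $\sqrt{40409} \approx 201.02$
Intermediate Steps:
$r{\left(f \right)} = -24 + 2 f$ ($r{\left(f \right)} = f + \left(-24 + f\right) = -24 + 2 f$)
$\sqrt{40347 + r{\left(43 \right)}} = \sqrt{40347 + \left(-24 + 2 \cdot 43\right)} = \sqrt{40347 + \left(-24 + 86\right)} = \sqrt{40347 + 62} = \sqrt{40409}$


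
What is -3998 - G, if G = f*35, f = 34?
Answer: -5188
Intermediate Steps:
G = 1190 (G = 34*35 = 1190)
-3998 - G = -3998 - 1*1190 = -3998 - 1190 = -5188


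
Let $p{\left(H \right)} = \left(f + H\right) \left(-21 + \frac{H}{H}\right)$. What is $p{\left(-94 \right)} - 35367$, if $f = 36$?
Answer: $-34207$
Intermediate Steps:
$p{\left(H \right)} = -720 - 20 H$ ($p{\left(H \right)} = \left(36 + H\right) \left(-21 + \frac{H}{H}\right) = \left(36 + H\right) \left(-21 + 1\right) = \left(36 + H\right) \left(-20\right) = -720 - 20 H$)
$p{\left(-94 \right)} - 35367 = \left(-720 - -1880\right) - 35367 = \left(-720 + 1880\right) - 35367 = 1160 - 35367 = -34207$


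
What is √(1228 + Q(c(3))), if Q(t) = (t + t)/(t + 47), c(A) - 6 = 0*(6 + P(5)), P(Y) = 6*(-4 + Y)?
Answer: 2*√862522/53 ≈ 35.046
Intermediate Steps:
P(Y) = -24 + 6*Y
c(A) = 6 (c(A) = 6 + 0*(6 + (-24 + 6*5)) = 6 + 0*(6 + (-24 + 30)) = 6 + 0*(6 + 6) = 6 + 0*12 = 6 + 0 = 6)
Q(t) = 2*t/(47 + t) (Q(t) = (2*t)/(47 + t) = 2*t/(47 + t))
√(1228 + Q(c(3))) = √(1228 + 2*6/(47 + 6)) = √(1228 + 2*6/53) = √(1228 + 2*6*(1/53)) = √(1228 + 12/53) = √(65096/53) = 2*√862522/53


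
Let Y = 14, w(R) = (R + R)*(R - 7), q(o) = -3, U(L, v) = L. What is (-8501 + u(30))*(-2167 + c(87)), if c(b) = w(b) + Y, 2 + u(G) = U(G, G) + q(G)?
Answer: -99737092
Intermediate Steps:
w(R) = 2*R*(-7 + R) (w(R) = (2*R)*(-7 + R) = 2*R*(-7 + R))
u(G) = -5 + G (u(G) = -2 + (G - 3) = -2 + (-3 + G) = -5 + G)
c(b) = 14 + 2*b*(-7 + b) (c(b) = 2*b*(-7 + b) + 14 = 14 + 2*b*(-7 + b))
(-8501 + u(30))*(-2167 + c(87)) = (-8501 + (-5 + 30))*(-2167 + (14 + 2*87*(-7 + 87))) = (-8501 + 25)*(-2167 + (14 + 2*87*80)) = -8476*(-2167 + (14 + 13920)) = -8476*(-2167 + 13934) = -8476*11767 = -99737092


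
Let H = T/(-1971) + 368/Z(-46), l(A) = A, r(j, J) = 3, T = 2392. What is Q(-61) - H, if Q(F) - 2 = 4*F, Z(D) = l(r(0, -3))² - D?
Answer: -26827778/108405 ≈ -247.48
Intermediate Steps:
Z(D) = 9 - D (Z(D) = 3² - D = 9 - D)
Q(F) = 2 + 4*F
H = 593768/108405 (H = 2392/(-1971) + 368/(9 - 1*(-46)) = 2392*(-1/1971) + 368/(9 + 46) = -2392/1971 + 368/55 = 593768/108405 ≈ 5.4773)
Q(-61) - H = (2 + 4*(-61)) - 1*593768/108405 = (2 - 244) - 593768/108405 = -242 - 593768/108405 = -26827778/108405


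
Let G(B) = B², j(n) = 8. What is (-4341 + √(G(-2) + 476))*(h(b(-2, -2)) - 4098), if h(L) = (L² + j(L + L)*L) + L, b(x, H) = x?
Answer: 17850192 - 16448*√30 ≈ 1.7760e+7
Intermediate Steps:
h(L) = L² + 9*L (h(L) = (L² + 8*L) + L = L² + 9*L)
(-4341 + √(G(-2) + 476))*(h(b(-2, -2)) - 4098) = (-4341 + √((-2)² + 476))*(-2*(9 - 2) - 4098) = (-4341 + √(4 + 476))*(-2*7 - 4098) = (-4341 + √480)*(-14 - 4098) = (-4341 + 4*√30)*(-4112) = 17850192 - 16448*√30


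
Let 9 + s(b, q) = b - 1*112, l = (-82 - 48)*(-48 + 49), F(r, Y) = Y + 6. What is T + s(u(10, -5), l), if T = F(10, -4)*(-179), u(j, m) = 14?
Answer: -465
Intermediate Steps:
F(r, Y) = 6 + Y
l = -130 (l = -130*1 = -130)
s(b, q) = -121 + b (s(b, q) = -9 + (b - 1*112) = -9 + (b - 112) = -9 + (-112 + b) = -121 + b)
T = -358 (T = (6 - 4)*(-179) = 2*(-179) = -358)
T + s(u(10, -5), l) = -358 + (-121 + 14) = -358 - 107 = -465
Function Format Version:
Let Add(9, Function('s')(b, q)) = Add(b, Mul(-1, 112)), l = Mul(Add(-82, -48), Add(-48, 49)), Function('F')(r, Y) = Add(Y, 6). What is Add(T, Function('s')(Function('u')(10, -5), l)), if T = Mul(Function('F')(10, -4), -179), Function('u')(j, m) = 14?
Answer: -465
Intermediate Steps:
Function('F')(r, Y) = Add(6, Y)
l = -130 (l = Mul(-130, 1) = -130)
Function('s')(b, q) = Add(-121, b) (Function('s')(b, q) = Add(-9, Add(b, Mul(-1, 112))) = Add(-9, Add(b, -112)) = Add(-9, Add(-112, b)) = Add(-121, b))
T = -358 (T = Mul(Add(6, -4), -179) = Mul(2, -179) = -358)
Add(T, Function('s')(Function('u')(10, -5), l)) = Add(-358, Add(-121, 14)) = Add(-358, -107) = -465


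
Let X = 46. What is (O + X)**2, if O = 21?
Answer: 4489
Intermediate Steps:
(O + X)**2 = (21 + 46)**2 = 67**2 = 4489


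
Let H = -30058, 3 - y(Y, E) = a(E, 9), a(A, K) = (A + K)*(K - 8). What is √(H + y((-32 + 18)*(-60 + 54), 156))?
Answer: 2*I*√7555 ≈ 173.84*I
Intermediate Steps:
a(A, K) = (-8 + K)*(A + K) (a(A, K) = (A + K)*(-8 + K) = (-8 + K)*(A + K))
y(Y, E) = -6 - E (y(Y, E) = 3 - (9² - 8*E - 8*9 + E*9) = 3 - (81 - 8*E - 72 + 9*E) = 3 - (9 + E) = 3 + (-9 - E) = -6 - E)
√(H + y((-32 + 18)*(-60 + 54), 156)) = √(-30058 + (-6 - 1*156)) = √(-30058 + (-6 - 156)) = √(-30058 - 162) = √(-30220) = 2*I*√7555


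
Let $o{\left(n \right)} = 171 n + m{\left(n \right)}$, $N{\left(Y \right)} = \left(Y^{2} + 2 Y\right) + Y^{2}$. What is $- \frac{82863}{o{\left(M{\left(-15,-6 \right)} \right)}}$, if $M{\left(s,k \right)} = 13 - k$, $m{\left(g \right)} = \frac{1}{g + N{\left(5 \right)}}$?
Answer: $- \frac{6546177}{256672} \approx -25.504$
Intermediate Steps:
$N{\left(Y \right)} = 2 Y + 2 Y^{2}$
$m{\left(g \right)} = \frac{1}{60 + g}$ ($m{\left(g \right)} = \frac{1}{g + 2 \cdot 5 \left(1 + 5\right)} = \frac{1}{g + 2 \cdot 5 \cdot 6} = \frac{1}{g + 60} = \frac{1}{60 + g}$)
$o{\left(n \right)} = \frac{1}{60 + n} + 171 n$ ($o{\left(n \right)} = 171 n + \frac{1}{60 + n} = \frac{1}{60 + n} + 171 n$)
$- \frac{82863}{o{\left(M{\left(-15,-6 \right)} \right)}} = - \frac{82863}{\frac{1}{60 + \left(13 - -6\right)} \left(1 + 171 \left(13 - -6\right) \left(60 + \left(13 - -6\right)\right)\right)} = - \frac{82863}{\frac{1}{60 + \left(13 + 6\right)} \left(1 + 171 \left(13 + 6\right) \left(60 + \left(13 + 6\right)\right)\right)} = - \frac{82863}{\frac{1}{60 + 19} \left(1 + 171 \cdot 19 \left(60 + 19\right)\right)} = - \frac{82863}{\frac{1}{79} \left(1 + 171 \cdot 19 \cdot 79\right)} = - \frac{82863}{\frac{1}{79} \left(1 + 256671\right)} = - \frac{82863}{\frac{1}{79} \cdot 256672} = - \frac{82863}{\frac{256672}{79}} = \left(-82863\right) \frac{79}{256672} = - \frac{6546177}{256672}$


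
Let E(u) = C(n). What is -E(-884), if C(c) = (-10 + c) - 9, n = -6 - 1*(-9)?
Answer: 16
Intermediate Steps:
n = 3 (n = -6 + 9 = 3)
C(c) = -19 + c
E(u) = -16 (E(u) = -19 + 3 = -16)
-E(-884) = -1*(-16) = 16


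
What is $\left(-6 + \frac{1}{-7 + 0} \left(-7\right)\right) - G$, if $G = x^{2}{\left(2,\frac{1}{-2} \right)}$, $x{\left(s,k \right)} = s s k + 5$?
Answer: $-14$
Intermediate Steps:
$x{\left(s,k \right)} = 5 + k s^{2}$ ($x{\left(s,k \right)} = s^{2} k + 5 = k s^{2} + 5 = 5 + k s^{2}$)
$G = 9$ ($G = \left(5 + \frac{2^{2}}{-2}\right)^{2} = \left(5 - 2\right)^{2} = 3^{2} = 9$)
$\left(-6 + \frac{1}{-7 + 0} \left(-7\right)\right) - G = \left(-6 + \frac{1}{-7 + 0} \left(-7\right)\right) - 9 = \left(-6 + \frac{1}{-7} \left(-7\right)\right) - 9 = \left(-6 - -1\right) - 9 = \left(-6 + 1\right) - 9 = -5 - 9 = -14$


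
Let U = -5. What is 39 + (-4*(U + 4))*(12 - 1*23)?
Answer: -5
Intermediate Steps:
39 + (-4*(U + 4))*(12 - 1*23) = 39 + (-4*(-5 + 4))*(12 - 1*23) = 39 + (-4*(-1))*(12 - 23) = 39 + 4*(-11) = 39 - 44 = -5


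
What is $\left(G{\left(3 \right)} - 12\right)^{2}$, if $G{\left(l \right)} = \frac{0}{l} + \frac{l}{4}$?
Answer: $\frac{2025}{16} \approx 126.56$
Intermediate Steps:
$G{\left(l \right)} = \frac{l}{4}$ ($G{\left(l \right)} = 0 + l \frac{1}{4} = 0 + \frac{l}{4} = \frac{l}{4}$)
$\left(G{\left(3 \right)} - 12\right)^{2} = \left(\frac{1}{4} \cdot 3 - 12\right)^{2} = \left(\frac{3}{4} - 12\right)^{2} = \left(- \frac{45}{4}\right)^{2} = \frac{2025}{16}$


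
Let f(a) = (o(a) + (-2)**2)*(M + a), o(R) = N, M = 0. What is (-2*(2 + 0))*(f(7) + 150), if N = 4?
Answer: -824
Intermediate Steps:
o(R) = 4
f(a) = 8*a (f(a) = (4 + (-2)**2)*(0 + a) = (4 + 4)*a = 8*a)
(-2*(2 + 0))*(f(7) + 150) = (-2*(2 + 0))*(8*7 + 150) = (-2*2)*(56 + 150) = -4*206 = -824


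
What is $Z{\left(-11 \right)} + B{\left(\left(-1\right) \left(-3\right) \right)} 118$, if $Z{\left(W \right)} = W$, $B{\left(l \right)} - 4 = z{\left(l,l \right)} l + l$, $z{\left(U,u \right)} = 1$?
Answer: $1169$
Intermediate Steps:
$B{\left(l \right)} = 4 + 2 l$ ($B{\left(l \right)} = 4 + \left(1 l + l\right) = 4 + \left(l + l\right) = 4 + 2 l$)
$Z{\left(-11 \right)} + B{\left(\left(-1\right) \left(-3\right) \right)} 118 = -11 + \left(4 + 2 \left(\left(-1\right) \left(-3\right)\right)\right) 118 = -11 + \left(4 + 2 \cdot 3\right) 118 = -11 + \left(4 + 6\right) 118 = -11 + 10 \cdot 118 = -11 + 1180 = 1169$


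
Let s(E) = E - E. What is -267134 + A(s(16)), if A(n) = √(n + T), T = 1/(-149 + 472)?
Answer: -267134 + √323/323 ≈ -2.6713e+5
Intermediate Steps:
s(E) = 0
T = 1/323 ≈ 0.0030960
A(n) = √(1/323 + n) (A(n) = √(n + 1/323) = √(1/323 + n))
-267134 + A(s(16)) = -267134 + √(323 + 104329*0)/323 = -267134 + √(323 + 0)/323 = -267134 + √323/323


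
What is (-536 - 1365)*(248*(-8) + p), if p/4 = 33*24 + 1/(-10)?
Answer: -11250118/5 ≈ -2.2500e+6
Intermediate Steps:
p = 15838/5 (p = 4*(33*24 + 1/(-10)) = 4*(792 - 1/10) = 4*(7919/10) = 15838/5 ≈ 3167.6)
(-536 - 1365)*(248*(-8) + p) = (-536 - 1365)*(248*(-8) + 15838/5) = -1901*(-1984 + 15838/5) = -1901*5918/5 = -11250118/5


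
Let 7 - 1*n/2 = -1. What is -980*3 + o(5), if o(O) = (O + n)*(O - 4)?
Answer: -2919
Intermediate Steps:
n = 16 (n = 14 - 2*(-1) = 14 + 2 = 16)
o(O) = (-4 + O)*(16 + O) (o(O) = (O + 16)*(O - 4) = (16 + O)*(-4 + O) = (-4 + O)*(16 + O))
-980*3 + o(5) = -980*3 + (-64 + 5² + 12*5) = -49*60 + (-64 + 25 + 60) = -2940 + 21 = -2919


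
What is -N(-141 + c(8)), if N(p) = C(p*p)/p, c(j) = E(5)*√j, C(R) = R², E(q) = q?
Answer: 2887821 - 598430*√2 ≈ 2.0415e+6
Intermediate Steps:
c(j) = 5*√j
N(p) = p³ (N(p) = (p*p)²/p = (p²)²/p = p⁴/p = p³)
-N(-141 + c(8)) = -(-141 + 5*√8)³ = -(-141 + 5*(2*√2))³ = -(-141 + 10*√2)³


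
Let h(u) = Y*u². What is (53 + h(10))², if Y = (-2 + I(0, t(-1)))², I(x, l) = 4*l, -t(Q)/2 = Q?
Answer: 13344409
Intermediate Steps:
t(Q) = -2*Q
Y = 36 (Y = (-2 + 4*(-2*(-1)))² = (-2 + 4*2)² = (-2 + 8)² = 6² = 36)
h(u) = 36*u²
(53 + h(10))² = (53 + 36*10²)² = (53 + 36*100)² = (53 + 3600)² = 3653² = 13344409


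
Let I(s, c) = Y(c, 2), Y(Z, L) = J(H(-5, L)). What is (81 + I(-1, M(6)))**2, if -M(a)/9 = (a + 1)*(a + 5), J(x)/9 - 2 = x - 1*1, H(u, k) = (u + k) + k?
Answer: 6561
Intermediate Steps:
H(u, k) = u + 2*k (H(u, k) = (k + u) + k = u + 2*k)
J(x) = 9 + 9*x (J(x) = 18 + 9*(x - 1*1) = 18 + 9*(x - 1) = 18 + 9*(-1 + x) = 18 + (-9 + 9*x) = 9 + 9*x)
Y(Z, L) = -36 + 18*L (Y(Z, L) = 9 + 9*(-5 + 2*L) = 9 + (-45 + 18*L) = -36 + 18*L)
M(a) = -9*(1 + a)*(5 + a) (M(a) = -9*(a + 1)*(a + 5) = -9*(1 + a)*(5 + a))
I(s, c) = 0 (I(s, c) = -36 + 18*2 = -36 + 36 = 0)
(81 + I(-1, M(6)))**2 = (81 + 0)**2 = 81**2 = 6561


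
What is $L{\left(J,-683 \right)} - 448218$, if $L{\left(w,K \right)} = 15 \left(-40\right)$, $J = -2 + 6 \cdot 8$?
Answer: $-448818$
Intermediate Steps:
$J = 46$ ($J = -2 + 48 = 46$)
$L{\left(w,K \right)} = -600$
$L{\left(J,-683 \right)} - 448218 = -600 - 448218 = -448818$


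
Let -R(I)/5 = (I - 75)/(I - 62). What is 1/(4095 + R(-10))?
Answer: 72/294415 ≈ 0.00024455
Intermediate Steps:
R(I) = -5*(-75 + I)/(-62 + I) (R(I) = -5*(I - 75)/(I - 62) = -5*(-75 + I)/(-62 + I))
1/(4095 + R(-10)) = 1/(4095 + 5*(75 - 1*(-10))/(-62 - 10)) = 1/(4095 + 5*(75 + 10)/(-72)) = 1/(4095 + 5*(-1/72)*85) = 1/(4095 - 425/72) = 1/(294415/72) = 72/294415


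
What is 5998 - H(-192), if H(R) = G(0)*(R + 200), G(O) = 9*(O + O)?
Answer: 5998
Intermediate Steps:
G(O) = 18*O (G(O) = 9*(2*O) = 18*O)
H(R) = 0 (H(R) = (18*0)*(R + 200) = 0*(200 + R) = 0)
5998 - H(-192) = 5998 - 1*0 = 5998 + 0 = 5998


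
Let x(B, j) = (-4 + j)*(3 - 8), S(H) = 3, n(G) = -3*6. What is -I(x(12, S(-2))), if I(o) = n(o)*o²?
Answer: 450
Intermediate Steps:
n(G) = -18
x(B, j) = 20 - 5*j (x(B, j) = (-4 + j)*(-5) = 20 - 5*j)
I(o) = -18*o²
-I(x(12, S(-2))) = -(-18)*(20 - 5*3)² = -(-18)*(20 - 15)² = -(-18)*5² = -(-18)*25 = -1*(-450) = 450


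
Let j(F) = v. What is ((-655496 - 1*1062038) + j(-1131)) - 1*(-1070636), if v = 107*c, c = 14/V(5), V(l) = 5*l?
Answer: -16170952/25 ≈ -6.4684e+5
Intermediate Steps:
c = 14/25 (c = 14/((5*5)) = 14/25 ≈ 0.56000)
v = 1498/25 (v = 107*(14/25) = 1498/25 ≈ 59.920)
j(F) = 1498/25
((-655496 - 1*1062038) + j(-1131)) - 1*(-1070636) = ((-655496 - 1*1062038) + 1498/25) - 1*(-1070636) = ((-655496 - 1062038) + 1498/25) + 1070636 = (-1717534 + 1498/25) + 1070636 = -42936852/25 + 1070636 = -16170952/25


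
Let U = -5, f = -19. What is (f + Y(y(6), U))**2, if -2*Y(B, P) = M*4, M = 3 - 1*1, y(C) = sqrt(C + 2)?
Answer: 529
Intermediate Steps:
y(C) = sqrt(2 + C)
M = 2 (M = 3 - 1 = 2)
Y(B, P) = -4
(f + Y(y(6), U))**2 = (-19 - 4)**2 = (-23)**2 = 529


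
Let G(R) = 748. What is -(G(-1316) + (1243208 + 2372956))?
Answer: -3616912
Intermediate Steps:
-(G(-1316) + (1243208 + 2372956)) = -(748 + (1243208 + 2372956)) = -(748 + 3616164) = -1*3616912 = -3616912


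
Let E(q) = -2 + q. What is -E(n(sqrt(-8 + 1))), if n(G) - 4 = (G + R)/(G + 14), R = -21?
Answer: (-3*sqrt(7) + 7*I)/(sqrt(7) - 14*I) ≈ -0.58621 - 0.45616*I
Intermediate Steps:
n(G) = 4 + (-21 + G)/(14 + G) (n(G) = 4 + (G - 21)/(G + 14) = 4 + (-21 + G)/(14 + G))
-E(n(sqrt(-8 + 1))) = -(-2 + 5*(7 + sqrt(-8 + 1))/(14 + sqrt(-8 + 1))) = -(-2 + 5*(7 + sqrt(-7))/(14 + sqrt(-7))) = -(-2 + 5*(7 + I*sqrt(7))/(14 + I*sqrt(7))) = 2 - 5*(7 + I*sqrt(7))/(14 + I*sqrt(7))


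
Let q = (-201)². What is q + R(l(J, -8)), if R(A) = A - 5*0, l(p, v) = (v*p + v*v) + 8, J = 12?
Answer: 40377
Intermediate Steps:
l(p, v) = 8 + v² + p*v (l(p, v) = (p*v + v²) + 8 = (v² + p*v) + 8 = 8 + v² + p*v)
R(A) = A (R(A) = A + 0 = A)
q = 40401
q + R(l(J, -8)) = 40401 + (8 + (-8)² + 12*(-8)) = 40401 + (8 + 64 - 96) = 40401 - 24 = 40377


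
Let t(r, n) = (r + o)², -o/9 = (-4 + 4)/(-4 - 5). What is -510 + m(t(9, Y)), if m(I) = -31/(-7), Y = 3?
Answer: -3539/7 ≈ -505.57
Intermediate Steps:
o = 0 (o = -9*(-4 + 4)/(-4 - 5) = -0/(-9) = -0*(-1)/9 = -9*0 = 0)
t(r, n) = r² (t(r, n) = (r + 0)² = r²)
m(I) = 31/7 (m(I) = -31*(-⅐) = 31/7)
-510 + m(t(9, Y)) = -510 + 31/7 = -3539/7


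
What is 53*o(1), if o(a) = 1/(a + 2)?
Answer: 53/3 ≈ 17.667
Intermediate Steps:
o(a) = 1/(2 + a)
53*o(1) = 53/(2 + 1) = 53/3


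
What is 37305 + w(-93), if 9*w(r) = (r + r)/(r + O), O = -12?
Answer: 11751137/315 ≈ 37305.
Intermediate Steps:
w(r) = 2*r/(9*(-12 + r)) (w(r) = ((r + r)/(r - 12))/9 = ((2*r)/(-12 + r))/9 = (2*r/(-12 + r))/9 = 2*r/(9*(-12 + r)))
37305 + w(-93) = 37305 + (2/9)*(-93)/(-12 - 93) = 37305 + (2/9)*(-93)/(-105) = 37305 + (2/9)*(-93)*(-1/105) = 37305 + 62/315 = 11751137/315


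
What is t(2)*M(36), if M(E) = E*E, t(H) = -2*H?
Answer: -5184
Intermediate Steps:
M(E) = E²
t(2)*M(36) = -2*2*36² = -4*1296 = -5184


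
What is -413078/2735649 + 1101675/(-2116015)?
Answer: -777575071249/1157734863747 ≈ -0.67163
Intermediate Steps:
-413078/2735649 + 1101675/(-2116015) = -413078*1/2735649 + 1101675*(-1/2116015) = -413078/2735649 - 220335/423203 = -777575071249/1157734863747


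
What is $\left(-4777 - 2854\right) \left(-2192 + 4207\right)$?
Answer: $-15376465$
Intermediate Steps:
$\left(-4777 - 2854\right) \left(-2192 + 4207\right) = \left(-7631\right) 2015 = -15376465$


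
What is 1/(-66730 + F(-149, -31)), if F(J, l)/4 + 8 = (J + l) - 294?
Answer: -1/68658 ≈ -1.4565e-5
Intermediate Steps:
F(J, l) = -1208 + 4*J + 4*l (F(J, l) = -32 + 4*((J + l) - 294) = -32 + 4*(-294 + J + l) = -32 + (-1176 + 4*J + 4*l) = -1208 + 4*J + 4*l)
1/(-66730 + F(-149, -31)) = 1/(-66730 + (-1208 + 4*(-149) + 4*(-31))) = 1/(-66730 + (-1208 - 596 - 124)) = 1/(-66730 - 1928) = 1/(-68658) = -1/68658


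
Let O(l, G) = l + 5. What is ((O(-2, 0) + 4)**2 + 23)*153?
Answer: 11016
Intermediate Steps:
O(l, G) = 5 + l
((O(-2, 0) + 4)**2 + 23)*153 = (((5 - 2) + 4)**2 + 23)*153 = ((3 + 4)**2 + 23)*153 = (7**2 + 23)*153 = (49 + 23)*153 = 72*153 = 11016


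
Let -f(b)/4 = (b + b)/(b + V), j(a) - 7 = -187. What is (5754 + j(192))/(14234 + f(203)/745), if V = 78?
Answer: 194481505/496635851 ≈ 0.39160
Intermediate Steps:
j(a) = -180 (j(a) = 7 - 187 = -180)
f(b) = -8*b/(78 + b) (f(b) = -4*(b + b)/(b + 78) = -4*2*b/(78 + b) = -8*b/(78 + b))
(5754 + j(192))/(14234 + f(203)/745) = (5754 - 180)/(14234 - 8*203/(78 + 203)/745) = 5574/(14234 - 8*203/281*(1/745)) = 5574/(14234 - 8*203*1/281*(1/745)) = 5574/(14234 - 1624/281*1/745) = 5574/(14234 - 1624/209345) = 5574/(2979815106/209345) = 5574*(209345/2979815106) = 194481505/496635851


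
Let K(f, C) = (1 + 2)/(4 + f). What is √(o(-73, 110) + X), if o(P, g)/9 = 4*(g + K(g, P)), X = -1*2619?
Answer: 3*√53827/19 ≈ 36.633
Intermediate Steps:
X = -2619
K(f, C) = 3/(4 + f)
o(P, g) = 36*g + 108/(4 + g) (o(P, g) = 9*(4*(g + 3/(4 + g))) = 9*(4*g + 12/(4 + g)) = 36*g + 108/(4 + g))
√(o(-73, 110) + X) = √(36*(3 + 110*(4 + 110))/(4 + 110) - 2619) = √(36*(3 + 110*114)/114 - 2619) = √(36*(1/114)*(3 + 12540) - 2619) = √(36*(1/114)*12543 - 2619) = √(75258/19 - 2619) = √(25497/19) = 3*√53827/19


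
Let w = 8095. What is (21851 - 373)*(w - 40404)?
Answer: -693932702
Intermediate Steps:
(21851 - 373)*(w - 40404) = (21851 - 373)*(8095 - 40404) = 21478*(-32309) = -693932702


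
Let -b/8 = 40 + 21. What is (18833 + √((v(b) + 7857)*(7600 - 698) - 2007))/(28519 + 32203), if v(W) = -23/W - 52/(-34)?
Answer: 18833/60722 + √807276729445/7408084 ≈ 0.43144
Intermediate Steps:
b = -488 (b = -8*(40 + 21) = -8*61 = -488)
v(W) = 26/17 - 23/W (v(W) = -23/W - 52*(-1/34) = -23/W + 26/17 = 26/17 - 23/W)
(18833 + √((v(b) + 7857)*(7600 - 698) - 2007))/(28519 + 32203) = (18833 + √(((26/17 - 23/(-488)) + 7857)*(7600 - 698) - 2007))/(28519 + 32203) = (18833 + √(((26/17 - 23*(-1/488)) + 7857)*6902 - 2007))/60722 = (18833 + √(((26/17 + 23/488) + 7857)*6902 - 2007))*(1/60722) = (18833 + √((13079/8296 + 7857)*6902 - 2007))*(1/60722) = (18833 + √((65194751/8296)*6902 - 2007))*(1/60722) = (18833 + √(13234534453/244 - 2007))*(1/60722) = (18833 + √(13234044745/244))*(1/60722) = (18833 + √807276729445/122)*(1/60722) = 18833/60722 + √807276729445/7408084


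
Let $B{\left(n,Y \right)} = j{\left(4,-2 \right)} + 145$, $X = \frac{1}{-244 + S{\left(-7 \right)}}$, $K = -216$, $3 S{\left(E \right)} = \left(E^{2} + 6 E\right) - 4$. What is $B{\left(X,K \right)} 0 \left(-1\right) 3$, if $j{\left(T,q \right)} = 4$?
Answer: $0$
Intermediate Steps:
$S{\left(E \right)} = - \frac{4}{3} + 2 E + \frac{E^{2}}{3}$ ($S{\left(E \right)} = \frac{\left(E^{2} + 6 E\right) - 4}{3} = \frac{-4 + E^{2} + 6 E}{3} = - \frac{4}{3} + 2 E + \frac{E^{2}}{3}$)
$X = - \frac{1}{243}$ ($X = \frac{1}{-244 + \left(- \frac{4}{3} + 2 \left(-7\right) + \frac{\left(-7\right)^{2}}{3}\right)} = \frac{1}{-244 - -1} = \frac{1}{-244 + 1} = \frac{1}{-243} = - \frac{1}{243} \approx -0.0041152$)
$B{\left(n,Y \right)} = 149$ ($B{\left(n,Y \right)} = 4 + 145 = 149$)
$B{\left(X,K \right)} 0 \left(-1\right) 3 = 149 \cdot 0 \left(-1\right) 3 = 149 \cdot 0 \cdot 3 = 149 \cdot 0 = 0$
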